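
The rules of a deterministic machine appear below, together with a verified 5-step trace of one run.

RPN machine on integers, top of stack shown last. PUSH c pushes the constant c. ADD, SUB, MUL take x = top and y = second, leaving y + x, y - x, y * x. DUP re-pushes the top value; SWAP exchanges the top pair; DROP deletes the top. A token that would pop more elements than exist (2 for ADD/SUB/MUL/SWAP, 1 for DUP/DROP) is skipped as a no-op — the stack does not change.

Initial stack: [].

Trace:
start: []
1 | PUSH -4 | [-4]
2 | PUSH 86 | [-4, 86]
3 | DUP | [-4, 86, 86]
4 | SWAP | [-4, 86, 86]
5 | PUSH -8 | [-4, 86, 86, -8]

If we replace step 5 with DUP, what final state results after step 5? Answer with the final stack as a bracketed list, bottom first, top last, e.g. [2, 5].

(re-executing from step 5 with the substitution; state before step 5: [-4, 86, 86])
5 | DUP | [-4, 86, 86, 86]

[-4, 86, 86, 86]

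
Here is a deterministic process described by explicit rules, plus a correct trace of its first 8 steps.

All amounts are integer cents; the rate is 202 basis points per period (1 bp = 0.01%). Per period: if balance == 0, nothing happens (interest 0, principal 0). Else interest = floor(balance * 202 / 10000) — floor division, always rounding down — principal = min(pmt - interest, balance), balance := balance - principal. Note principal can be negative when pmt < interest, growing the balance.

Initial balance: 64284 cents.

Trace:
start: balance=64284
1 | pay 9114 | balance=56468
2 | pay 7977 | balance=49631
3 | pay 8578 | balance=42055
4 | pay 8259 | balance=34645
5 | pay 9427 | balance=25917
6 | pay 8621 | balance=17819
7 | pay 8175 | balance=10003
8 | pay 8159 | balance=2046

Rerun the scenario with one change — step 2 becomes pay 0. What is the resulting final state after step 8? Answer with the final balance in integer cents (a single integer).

11040

(re-executing from step 2 with the substitution; state before step 2: balance=56468)
2 | pay 0 | balance=57608
3 | pay 8578 | balance=50193
4 | pay 8259 | balance=42947
5 | pay 9427 | balance=34387
6 | pay 8621 | balance=26460
7 | pay 8175 | balance=18819
8 | pay 8159 | balance=11040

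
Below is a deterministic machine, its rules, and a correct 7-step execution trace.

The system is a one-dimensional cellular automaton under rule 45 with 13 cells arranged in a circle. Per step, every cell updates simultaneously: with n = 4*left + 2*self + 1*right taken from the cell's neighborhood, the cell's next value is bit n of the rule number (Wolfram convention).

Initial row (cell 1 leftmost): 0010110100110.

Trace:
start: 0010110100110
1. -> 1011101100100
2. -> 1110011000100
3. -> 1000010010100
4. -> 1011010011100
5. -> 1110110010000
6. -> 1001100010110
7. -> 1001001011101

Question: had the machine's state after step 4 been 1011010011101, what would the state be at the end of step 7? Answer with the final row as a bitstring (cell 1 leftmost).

1011001010011

state after step 4 := 1011010011101
5. -> 0110110010011
6. -> 1101100010010
7. -> 1011001010011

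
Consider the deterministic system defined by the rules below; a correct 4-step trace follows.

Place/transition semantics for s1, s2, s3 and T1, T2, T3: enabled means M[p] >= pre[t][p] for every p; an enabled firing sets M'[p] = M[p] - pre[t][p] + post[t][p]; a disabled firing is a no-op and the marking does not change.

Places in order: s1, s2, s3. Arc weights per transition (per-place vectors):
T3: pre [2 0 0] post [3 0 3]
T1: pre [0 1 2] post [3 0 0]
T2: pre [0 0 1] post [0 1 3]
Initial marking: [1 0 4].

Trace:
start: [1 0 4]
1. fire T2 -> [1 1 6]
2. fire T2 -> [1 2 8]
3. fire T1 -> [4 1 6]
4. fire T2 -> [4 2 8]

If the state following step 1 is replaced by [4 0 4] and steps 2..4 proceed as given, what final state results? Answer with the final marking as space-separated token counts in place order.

7 1 6

state after step 1 := [4 0 4]
2. fire T2 -> [4 1 6]
3. fire T1 -> [7 0 4]
4. fire T2 -> [7 1 6]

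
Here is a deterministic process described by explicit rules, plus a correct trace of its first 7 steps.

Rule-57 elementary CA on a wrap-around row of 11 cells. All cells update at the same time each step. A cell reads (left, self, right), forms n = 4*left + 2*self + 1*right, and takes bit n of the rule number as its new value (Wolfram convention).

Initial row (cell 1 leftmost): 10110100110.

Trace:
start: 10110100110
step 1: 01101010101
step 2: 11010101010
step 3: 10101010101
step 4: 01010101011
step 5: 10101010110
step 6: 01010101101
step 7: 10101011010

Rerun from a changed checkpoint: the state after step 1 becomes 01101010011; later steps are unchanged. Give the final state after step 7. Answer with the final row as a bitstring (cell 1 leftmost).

10101011010

state after step 1 := 01101010011
step 2: 11010101010
step 3: 10101010101
step 4: 01010101011
step 5: 10101010110
step 6: 01010101101
step 7: 10101011010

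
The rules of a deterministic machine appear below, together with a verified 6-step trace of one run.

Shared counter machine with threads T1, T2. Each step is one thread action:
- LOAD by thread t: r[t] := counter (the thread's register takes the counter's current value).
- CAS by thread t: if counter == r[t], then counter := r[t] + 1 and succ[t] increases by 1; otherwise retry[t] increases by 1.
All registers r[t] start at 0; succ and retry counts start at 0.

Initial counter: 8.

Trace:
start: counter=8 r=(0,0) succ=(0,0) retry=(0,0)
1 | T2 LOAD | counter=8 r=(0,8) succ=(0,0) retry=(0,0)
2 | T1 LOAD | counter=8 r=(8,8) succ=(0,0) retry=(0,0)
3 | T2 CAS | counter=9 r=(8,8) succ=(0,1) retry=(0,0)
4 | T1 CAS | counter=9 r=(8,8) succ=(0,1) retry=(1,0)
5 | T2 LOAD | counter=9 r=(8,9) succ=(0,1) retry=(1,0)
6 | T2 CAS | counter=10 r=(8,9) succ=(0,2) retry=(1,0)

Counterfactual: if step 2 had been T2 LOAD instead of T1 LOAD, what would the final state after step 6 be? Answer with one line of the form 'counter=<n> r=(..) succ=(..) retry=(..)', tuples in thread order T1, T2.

counter=10 r=(0,9) succ=(0,2) retry=(1,0)

(re-executing from step 2 with the substitution; state before step 2: counter=8 r=(0,8) succ=(0,0) retry=(0,0))
2 | T2 LOAD | counter=8 r=(0,8) succ=(0,0) retry=(0,0)
3 | T2 CAS | counter=9 r=(0,8) succ=(0,1) retry=(0,0)
4 | T1 CAS | counter=9 r=(0,8) succ=(0,1) retry=(1,0)
5 | T2 LOAD | counter=9 r=(0,9) succ=(0,1) retry=(1,0)
6 | T2 CAS | counter=10 r=(0,9) succ=(0,2) retry=(1,0)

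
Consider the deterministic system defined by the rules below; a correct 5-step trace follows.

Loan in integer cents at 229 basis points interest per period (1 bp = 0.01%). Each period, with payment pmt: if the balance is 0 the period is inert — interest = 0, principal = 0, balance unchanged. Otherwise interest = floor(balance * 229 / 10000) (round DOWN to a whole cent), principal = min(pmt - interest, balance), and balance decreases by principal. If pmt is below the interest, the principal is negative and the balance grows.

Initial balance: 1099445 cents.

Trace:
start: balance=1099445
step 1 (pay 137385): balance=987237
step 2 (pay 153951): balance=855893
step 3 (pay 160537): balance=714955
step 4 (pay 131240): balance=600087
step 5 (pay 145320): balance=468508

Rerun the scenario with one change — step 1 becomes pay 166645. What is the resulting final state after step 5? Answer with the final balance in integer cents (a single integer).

436475

(re-executing from step 1 with the substitution; state before step 1: balance=1099445)
step 1 (pay 166645): balance=957977
step 2 (pay 153951): balance=825963
step 3 (pay 160537): balance=684340
step 4 (pay 131240): balance=568771
step 5 (pay 145320): balance=436475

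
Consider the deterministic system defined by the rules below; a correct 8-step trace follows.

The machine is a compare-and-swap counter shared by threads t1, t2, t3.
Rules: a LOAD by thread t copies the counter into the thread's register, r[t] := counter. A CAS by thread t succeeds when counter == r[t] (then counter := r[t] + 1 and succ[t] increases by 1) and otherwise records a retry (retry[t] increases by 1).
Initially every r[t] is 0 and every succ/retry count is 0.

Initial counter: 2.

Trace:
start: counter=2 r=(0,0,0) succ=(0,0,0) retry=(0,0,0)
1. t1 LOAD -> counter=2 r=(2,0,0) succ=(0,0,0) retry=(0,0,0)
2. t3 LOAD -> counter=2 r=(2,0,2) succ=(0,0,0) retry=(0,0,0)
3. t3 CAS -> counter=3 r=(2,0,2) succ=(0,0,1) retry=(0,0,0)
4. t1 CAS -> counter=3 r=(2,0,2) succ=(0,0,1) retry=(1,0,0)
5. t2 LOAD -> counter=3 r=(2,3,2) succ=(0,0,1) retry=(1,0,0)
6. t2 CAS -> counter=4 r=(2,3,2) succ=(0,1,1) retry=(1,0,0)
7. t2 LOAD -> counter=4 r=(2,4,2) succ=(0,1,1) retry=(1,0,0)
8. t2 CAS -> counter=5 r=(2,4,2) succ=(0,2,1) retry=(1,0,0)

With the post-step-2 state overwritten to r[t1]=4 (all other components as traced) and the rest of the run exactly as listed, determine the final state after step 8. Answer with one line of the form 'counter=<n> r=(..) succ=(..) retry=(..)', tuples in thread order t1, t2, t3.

state after step 2 := counter=2 r=(4,0,2) succ=(0,0,0) retry=(0,0,0)
3. t3 CAS -> counter=3 r=(4,0,2) succ=(0,0,1) retry=(0,0,0)
4. t1 CAS -> counter=3 r=(4,0,2) succ=(0,0,1) retry=(1,0,0)
5. t2 LOAD -> counter=3 r=(4,3,2) succ=(0,0,1) retry=(1,0,0)
6. t2 CAS -> counter=4 r=(4,3,2) succ=(0,1,1) retry=(1,0,0)
7. t2 LOAD -> counter=4 r=(4,4,2) succ=(0,1,1) retry=(1,0,0)
8. t2 CAS -> counter=5 r=(4,4,2) succ=(0,2,1) retry=(1,0,0)

counter=5 r=(4,4,2) succ=(0,2,1) retry=(1,0,0)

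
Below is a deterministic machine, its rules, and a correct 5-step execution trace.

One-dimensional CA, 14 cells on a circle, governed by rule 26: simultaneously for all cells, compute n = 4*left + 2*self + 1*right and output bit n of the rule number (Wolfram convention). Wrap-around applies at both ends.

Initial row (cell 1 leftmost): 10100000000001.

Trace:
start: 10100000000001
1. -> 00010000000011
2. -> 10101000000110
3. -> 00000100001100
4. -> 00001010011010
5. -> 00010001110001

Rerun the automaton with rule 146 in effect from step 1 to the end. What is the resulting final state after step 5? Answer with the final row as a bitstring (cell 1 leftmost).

(re-executing steps 1..5 under rule 146; state before step 1: 10100000000001)
1. -> 00010000000010
2. -> 00101000000101
3. -> 11000100001000
4. -> 00101010010101
5. -> 11000001100000

11000001100000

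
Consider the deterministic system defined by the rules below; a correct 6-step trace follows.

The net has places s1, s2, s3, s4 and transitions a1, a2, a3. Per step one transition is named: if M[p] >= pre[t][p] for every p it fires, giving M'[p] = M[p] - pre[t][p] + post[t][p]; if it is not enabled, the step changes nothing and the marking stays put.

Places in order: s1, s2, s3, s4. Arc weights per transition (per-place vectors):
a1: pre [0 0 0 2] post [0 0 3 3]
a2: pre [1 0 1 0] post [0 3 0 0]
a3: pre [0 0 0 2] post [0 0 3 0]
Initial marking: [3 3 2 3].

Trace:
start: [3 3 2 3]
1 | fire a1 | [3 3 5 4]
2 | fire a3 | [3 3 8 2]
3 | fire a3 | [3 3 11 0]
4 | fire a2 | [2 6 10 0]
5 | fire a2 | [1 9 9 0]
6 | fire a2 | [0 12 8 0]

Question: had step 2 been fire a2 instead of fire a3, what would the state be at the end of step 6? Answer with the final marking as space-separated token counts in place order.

0 12 5 2

(re-executing from step 2 with the substitution; state before step 2: [3 3 5 4])
2 | fire a2 | [2 6 4 4]
3 | fire a3 | [2 6 7 2]
4 | fire a2 | [1 9 6 2]
5 | fire a2 | [0 12 5 2]
6 | fire a2 | [0 12 5 2]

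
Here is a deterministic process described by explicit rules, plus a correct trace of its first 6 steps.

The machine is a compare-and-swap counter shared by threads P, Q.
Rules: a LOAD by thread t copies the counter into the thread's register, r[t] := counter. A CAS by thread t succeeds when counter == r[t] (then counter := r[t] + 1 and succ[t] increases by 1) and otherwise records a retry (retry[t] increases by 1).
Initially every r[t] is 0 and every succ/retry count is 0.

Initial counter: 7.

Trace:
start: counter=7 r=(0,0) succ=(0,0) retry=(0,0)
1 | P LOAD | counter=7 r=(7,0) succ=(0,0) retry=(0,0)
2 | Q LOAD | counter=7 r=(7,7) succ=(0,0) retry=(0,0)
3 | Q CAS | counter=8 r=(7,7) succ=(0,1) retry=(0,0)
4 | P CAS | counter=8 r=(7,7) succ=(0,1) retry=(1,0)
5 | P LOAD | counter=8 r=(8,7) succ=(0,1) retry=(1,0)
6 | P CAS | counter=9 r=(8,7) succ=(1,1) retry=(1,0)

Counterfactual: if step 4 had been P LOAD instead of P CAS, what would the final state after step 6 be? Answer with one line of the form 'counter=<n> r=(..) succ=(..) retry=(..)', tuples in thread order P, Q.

counter=9 r=(8,7) succ=(1,1) retry=(0,0)

(re-executing from step 4 with the substitution; state before step 4: counter=8 r=(7,7) succ=(0,1) retry=(0,0))
4 | P LOAD | counter=8 r=(8,7) succ=(0,1) retry=(0,0)
5 | P LOAD | counter=8 r=(8,7) succ=(0,1) retry=(0,0)
6 | P CAS | counter=9 r=(8,7) succ=(1,1) retry=(0,0)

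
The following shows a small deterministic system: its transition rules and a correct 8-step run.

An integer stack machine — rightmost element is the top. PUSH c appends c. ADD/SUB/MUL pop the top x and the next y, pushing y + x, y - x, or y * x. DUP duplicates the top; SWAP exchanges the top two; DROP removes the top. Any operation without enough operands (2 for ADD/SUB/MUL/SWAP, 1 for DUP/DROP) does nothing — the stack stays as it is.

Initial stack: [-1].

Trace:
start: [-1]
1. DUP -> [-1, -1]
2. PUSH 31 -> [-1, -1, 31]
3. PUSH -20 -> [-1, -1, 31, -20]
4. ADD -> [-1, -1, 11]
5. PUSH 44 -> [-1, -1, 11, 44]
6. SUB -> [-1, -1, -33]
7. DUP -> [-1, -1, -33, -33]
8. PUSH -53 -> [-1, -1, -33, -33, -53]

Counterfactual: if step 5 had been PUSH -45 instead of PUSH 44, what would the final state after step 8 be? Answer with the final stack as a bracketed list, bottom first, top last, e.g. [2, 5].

[-1, -1, 56, 56, -53]

(re-executing from step 5 with the substitution; state before step 5: [-1, -1, 11])
5. PUSH -45 -> [-1, -1, 11, -45]
6. SUB -> [-1, -1, 56]
7. DUP -> [-1, -1, 56, 56]
8. PUSH -53 -> [-1, -1, 56, 56, -53]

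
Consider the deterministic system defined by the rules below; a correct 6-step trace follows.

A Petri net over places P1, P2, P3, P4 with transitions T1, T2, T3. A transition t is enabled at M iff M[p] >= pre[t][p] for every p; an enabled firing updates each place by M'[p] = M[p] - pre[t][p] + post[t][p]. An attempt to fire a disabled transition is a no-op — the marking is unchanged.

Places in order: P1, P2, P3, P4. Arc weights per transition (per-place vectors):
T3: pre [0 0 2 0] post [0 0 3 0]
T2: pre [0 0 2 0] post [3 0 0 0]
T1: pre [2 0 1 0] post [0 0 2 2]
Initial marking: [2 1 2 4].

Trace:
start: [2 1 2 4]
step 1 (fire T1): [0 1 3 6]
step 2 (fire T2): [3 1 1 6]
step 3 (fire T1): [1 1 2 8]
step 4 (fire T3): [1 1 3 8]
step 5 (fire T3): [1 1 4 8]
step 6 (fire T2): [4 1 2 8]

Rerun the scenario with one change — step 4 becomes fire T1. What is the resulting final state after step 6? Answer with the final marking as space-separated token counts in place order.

(re-executing from step 4 with the substitution; state before step 4: [1 1 2 8])
step 4 (fire T1): [1 1 2 8]
step 5 (fire T3): [1 1 3 8]
step 6 (fire T2): [4 1 1 8]

4 1 1 8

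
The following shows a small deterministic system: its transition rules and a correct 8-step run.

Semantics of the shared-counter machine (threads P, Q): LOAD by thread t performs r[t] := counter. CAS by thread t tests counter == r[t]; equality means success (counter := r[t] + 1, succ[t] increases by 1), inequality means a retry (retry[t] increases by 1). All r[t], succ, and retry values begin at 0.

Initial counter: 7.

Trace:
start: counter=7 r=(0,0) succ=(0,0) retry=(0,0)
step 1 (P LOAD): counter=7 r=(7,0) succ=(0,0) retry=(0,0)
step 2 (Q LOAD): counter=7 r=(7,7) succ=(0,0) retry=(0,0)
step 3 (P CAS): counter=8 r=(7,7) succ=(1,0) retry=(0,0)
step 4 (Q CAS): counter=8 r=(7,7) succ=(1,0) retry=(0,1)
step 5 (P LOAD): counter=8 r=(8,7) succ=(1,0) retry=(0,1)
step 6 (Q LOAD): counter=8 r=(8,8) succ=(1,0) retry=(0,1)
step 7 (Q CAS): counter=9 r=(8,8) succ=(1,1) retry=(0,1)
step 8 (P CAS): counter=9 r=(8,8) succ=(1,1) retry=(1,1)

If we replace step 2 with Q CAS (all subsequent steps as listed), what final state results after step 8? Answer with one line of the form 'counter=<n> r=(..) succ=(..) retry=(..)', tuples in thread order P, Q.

(re-executing from step 2 with the substitution; state before step 2: counter=7 r=(7,0) succ=(0,0) retry=(0,0))
step 2 (Q CAS): counter=7 r=(7,0) succ=(0,0) retry=(0,1)
step 3 (P CAS): counter=8 r=(7,0) succ=(1,0) retry=(0,1)
step 4 (Q CAS): counter=8 r=(7,0) succ=(1,0) retry=(0,2)
step 5 (P LOAD): counter=8 r=(8,0) succ=(1,0) retry=(0,2)
step 6 (Q LOAD): counter=8 r=(8,8) succ=(1,0) retry=(0,2)
step 7 (Q CAS): counter=9 r=(8,8) succ=(1,1) retry=(0,2)
step 8 (P CAS): counter=9 r=(8,8) succ=(1,1) retry=(1,2)

counter=9 r=(8,8) succ=(1,1) retry=(1,2)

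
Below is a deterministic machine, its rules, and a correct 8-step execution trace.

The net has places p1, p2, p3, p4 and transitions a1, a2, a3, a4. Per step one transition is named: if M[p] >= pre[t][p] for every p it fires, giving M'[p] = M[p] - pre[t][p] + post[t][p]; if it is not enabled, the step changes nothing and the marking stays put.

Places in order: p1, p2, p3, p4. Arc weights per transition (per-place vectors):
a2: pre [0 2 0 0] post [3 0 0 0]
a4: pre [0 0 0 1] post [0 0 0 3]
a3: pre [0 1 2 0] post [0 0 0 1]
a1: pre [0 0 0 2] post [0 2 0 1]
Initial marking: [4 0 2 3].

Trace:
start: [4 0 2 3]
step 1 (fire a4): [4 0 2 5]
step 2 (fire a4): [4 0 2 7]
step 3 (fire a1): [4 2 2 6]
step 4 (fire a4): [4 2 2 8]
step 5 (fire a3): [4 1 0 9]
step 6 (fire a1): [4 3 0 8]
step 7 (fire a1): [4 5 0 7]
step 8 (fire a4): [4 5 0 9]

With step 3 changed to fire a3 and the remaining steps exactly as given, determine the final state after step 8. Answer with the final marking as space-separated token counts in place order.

(re-executing from step 3 with the substitution; state before step 3: [4 0 2 7])
step 3 (fire a3): [4 0 2 7]
step 4 (fire a4): [4 0 2 9]
step 5 (fire a3): [4 0 2 9]
step 6 (fire a1): [4 2 2 8]
step 7 (fire a1): [4 4 2 7]
step 8 (fire a4): [4 4 2 9]

4 4 2 9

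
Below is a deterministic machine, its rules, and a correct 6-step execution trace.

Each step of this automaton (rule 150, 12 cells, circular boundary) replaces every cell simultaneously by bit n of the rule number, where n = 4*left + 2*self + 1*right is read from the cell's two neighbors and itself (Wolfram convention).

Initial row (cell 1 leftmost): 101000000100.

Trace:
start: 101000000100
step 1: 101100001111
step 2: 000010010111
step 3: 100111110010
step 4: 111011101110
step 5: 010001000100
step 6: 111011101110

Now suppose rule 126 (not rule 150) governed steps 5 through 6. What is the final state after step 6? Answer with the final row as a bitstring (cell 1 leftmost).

(re-executing steps 5..6 under rule 126; state before step 5: 111011101110)
step 5: 101110111011
step 6: 111011101110

111011101110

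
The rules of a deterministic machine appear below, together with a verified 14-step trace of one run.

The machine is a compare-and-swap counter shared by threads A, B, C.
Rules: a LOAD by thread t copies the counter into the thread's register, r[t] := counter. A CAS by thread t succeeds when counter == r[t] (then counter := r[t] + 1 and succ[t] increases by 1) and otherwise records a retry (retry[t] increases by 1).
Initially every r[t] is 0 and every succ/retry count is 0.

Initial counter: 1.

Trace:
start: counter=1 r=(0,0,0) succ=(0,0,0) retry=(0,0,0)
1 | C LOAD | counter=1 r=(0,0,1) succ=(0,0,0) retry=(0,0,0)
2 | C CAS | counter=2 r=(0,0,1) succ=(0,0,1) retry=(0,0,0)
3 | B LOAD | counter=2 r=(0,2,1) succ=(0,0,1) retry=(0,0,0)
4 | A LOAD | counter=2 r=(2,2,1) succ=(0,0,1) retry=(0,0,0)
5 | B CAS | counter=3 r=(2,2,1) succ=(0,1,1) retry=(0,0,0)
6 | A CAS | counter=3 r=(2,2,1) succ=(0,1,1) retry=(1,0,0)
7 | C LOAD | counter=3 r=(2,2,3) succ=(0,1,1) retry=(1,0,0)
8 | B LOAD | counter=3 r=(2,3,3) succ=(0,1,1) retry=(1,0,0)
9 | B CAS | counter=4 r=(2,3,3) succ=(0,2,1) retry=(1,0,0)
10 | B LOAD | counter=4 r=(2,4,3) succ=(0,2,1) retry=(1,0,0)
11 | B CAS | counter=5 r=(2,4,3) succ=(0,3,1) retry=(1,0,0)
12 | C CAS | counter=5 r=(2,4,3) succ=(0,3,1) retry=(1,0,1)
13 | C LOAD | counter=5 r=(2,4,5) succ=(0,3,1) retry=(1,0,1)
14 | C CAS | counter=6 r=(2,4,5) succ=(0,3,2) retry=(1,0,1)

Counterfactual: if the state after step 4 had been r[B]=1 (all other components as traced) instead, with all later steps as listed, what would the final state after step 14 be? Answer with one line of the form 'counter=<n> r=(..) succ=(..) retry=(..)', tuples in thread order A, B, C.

state after step 4 := counter=2 r=(2,1,1) succ=(0,0,1) retry=(0,0,0)
5 | B CAS | counter=2 r=(2,1,1) succ=(0,0,1) retry=(0,1,0)
6 | A CAS | counter=3 r=(2,1,1) succ=(1,0,1) retry=(0,1,0)
7 | C LOAD | counter=3 r=(2,1,3) succ=(1,0,1) retry=(0,1,0)
8 | B LOAD | counter=3 r=(2,3,3) succ=(1,0,1) retry=(0,1,0)
9 | B CAS | counter=4 r=(2,3,3) succ=(1,1,1) retry=(0,1,0)
10 | B LOAD | counter=4 r=(2,4,3) succ=(1,1,1) retry=(0,1,0)
11 | B CAS | counter=5 r=(2,4,3) succ=(1,2,1) retry=(0,1,0)
12 | C CAS | counter=5 r=(2,4,3) succ=(1,2,1) retry=(0,1,1)
13 | C LOAD | counter=5 r=(2,4,5) succ=(1,2,1) retry=(0,1,1)
14 | C CAS | counter=6 r=(2,4,5) succ=(1,2,2) retry=(0,1,1)

counter=6 r=(2,4,5) succ=(1,2,2) retry=(0,1,1)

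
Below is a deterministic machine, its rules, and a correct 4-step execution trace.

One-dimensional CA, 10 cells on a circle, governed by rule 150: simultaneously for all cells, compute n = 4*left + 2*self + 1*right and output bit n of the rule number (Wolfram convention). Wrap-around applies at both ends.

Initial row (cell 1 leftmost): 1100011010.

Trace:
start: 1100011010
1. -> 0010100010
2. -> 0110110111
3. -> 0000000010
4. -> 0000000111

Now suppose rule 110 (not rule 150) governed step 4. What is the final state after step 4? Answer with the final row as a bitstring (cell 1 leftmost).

0000000110

(re-executing step 4 under rule 110; state before step 4: 0000000010)
4. -> 0000000110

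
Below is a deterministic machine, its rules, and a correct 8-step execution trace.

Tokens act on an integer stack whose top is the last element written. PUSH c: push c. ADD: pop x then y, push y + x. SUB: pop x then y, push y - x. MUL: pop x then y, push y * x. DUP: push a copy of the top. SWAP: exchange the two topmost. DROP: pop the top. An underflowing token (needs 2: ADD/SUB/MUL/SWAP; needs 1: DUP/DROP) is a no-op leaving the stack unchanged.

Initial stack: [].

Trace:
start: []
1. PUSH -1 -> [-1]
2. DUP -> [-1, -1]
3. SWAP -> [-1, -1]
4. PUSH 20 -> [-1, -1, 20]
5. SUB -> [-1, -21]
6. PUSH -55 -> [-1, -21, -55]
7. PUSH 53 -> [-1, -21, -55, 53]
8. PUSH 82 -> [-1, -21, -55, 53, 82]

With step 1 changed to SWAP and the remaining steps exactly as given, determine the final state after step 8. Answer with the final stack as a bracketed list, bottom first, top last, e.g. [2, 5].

(re-executing from step 1 with the substitution; state before step 1: [])
1. SWAP -> []
2. DUP -> []
3. SWAP -> []
4. PUSH 20 -> [20]
5. SUB -> [20]
6. PUSH -55 -> [20, -55]
7. PUSH 53 -> [20, -55, 53]
8. PUSH 82 -> [20, -55, 53, 82]

[20, -55, 53, 82]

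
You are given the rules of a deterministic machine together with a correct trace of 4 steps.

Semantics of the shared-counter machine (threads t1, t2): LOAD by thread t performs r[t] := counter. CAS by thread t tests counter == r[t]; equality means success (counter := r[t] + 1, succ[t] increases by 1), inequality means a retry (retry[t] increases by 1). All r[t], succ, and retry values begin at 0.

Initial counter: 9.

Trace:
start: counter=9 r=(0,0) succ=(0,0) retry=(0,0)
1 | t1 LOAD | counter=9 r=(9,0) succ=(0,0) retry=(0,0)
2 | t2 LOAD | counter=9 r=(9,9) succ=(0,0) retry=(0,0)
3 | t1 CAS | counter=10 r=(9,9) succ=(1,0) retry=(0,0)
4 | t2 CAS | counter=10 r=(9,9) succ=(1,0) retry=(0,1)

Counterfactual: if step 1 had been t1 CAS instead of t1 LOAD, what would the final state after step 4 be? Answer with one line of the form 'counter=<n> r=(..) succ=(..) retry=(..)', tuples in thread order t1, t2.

(re-executing from step 1 with the substitution; state before step 1: counter=9 r=(0,0) succ=(0,0) retry=(0,0))
1 | t1 CAS | counter=9 r=(0,0) succ=(0,0) retry=(1,0)
2 | t2 LOAD | counter=9 r=(0,9) succ=(0,0) retry=(1,0)
3 | t1 CAS | counter=9 r=(0,9) succ=(0,0) retry=(2,0)
4 | t2 CAS | counter=10 r=(0,9) succ=(0,1) retry=(2,0)

counter=10 r=(0,9) succ=(0,1) retry=(2,0)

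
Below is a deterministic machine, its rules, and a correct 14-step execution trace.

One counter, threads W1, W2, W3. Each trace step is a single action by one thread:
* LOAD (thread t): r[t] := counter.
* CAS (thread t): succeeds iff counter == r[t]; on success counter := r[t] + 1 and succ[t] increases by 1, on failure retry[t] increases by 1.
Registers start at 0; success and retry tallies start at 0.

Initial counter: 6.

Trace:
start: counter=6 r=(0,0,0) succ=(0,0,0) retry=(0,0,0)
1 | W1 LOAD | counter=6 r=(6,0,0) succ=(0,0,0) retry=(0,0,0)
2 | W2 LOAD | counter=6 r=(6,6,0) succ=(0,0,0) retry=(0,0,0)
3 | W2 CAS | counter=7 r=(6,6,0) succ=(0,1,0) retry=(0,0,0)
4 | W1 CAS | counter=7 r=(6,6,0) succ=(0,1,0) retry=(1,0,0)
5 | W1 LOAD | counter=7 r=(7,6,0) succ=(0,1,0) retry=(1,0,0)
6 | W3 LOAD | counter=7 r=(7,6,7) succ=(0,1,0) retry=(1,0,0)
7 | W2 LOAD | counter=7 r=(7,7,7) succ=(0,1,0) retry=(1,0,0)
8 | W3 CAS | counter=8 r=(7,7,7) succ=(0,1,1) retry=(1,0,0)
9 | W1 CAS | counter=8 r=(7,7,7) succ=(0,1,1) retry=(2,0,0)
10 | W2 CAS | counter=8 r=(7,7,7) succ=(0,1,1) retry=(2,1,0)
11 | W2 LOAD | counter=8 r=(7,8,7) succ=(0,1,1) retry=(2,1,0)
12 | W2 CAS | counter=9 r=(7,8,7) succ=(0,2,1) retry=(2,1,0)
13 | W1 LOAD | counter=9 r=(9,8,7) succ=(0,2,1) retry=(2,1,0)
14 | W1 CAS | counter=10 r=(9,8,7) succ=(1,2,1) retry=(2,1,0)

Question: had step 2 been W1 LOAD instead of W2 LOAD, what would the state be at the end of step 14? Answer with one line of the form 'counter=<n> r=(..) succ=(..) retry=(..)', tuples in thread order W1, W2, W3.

(re-executing from step 2 with the substitution; state before step 2: counter=6 r=(6,0,0) succ=(0,0,0) retry=(0,0,0))
2 | W1 LOAD | counter=6 r=(6,0,0) succ=(0,0,0) retry=(0,0,0)
3 | W2 CAS | counter=6 r=(6,0,0) succ=(0,0,0) retry=(0,1,0)
4 | W1 CAS | counter=7 r=(6,0,0) succ=(1,0,0) retry=(0,1,0)
5 | W1 LOAD | counter=7 r=(7,0,0) succ=(1,0,0) retry=(0,1,0)
6 | W3 LOAD | counter=7 r=(7,0,7) succ=(1,0,0) retry=(0,1,0)
7 | W2 LOAD | counter=7 r=(7,7,7) succ=(1,0,0) retry=(0,1,0)
8 | W3 CAS | counter=8 r=(7,7,7) succ=(1,0,1) retry=(0,1,0)
9 | W1 CAS | counter=8 r=(7,7,7) succ=(1,0,1) retry=(1,1,0)
10 | W2 CAS | counter=8 r=(7,7,7) succ=(1,0,1) retry=(1,2,0)
11 | W2 LOAD | counter=8 r=(7,8,7) succ=(1,0,1) retry=(1,2,0)
12 | W2 CAS | counter=9 r=(7,8,7) succ=(1,1,1) retry=(1,2,0)
13 | W1 LOAD | counter=9 r=(9,8,7) succ=(1,1,1) retry=(1,2,0)
14 | W1 CAS | counter=10 r=(9,8,7) succ=(2,1,1) retry=(1,2,0)

counter=10 r=(9,8,7) succ=(2,1,1) retry=(1,2,0)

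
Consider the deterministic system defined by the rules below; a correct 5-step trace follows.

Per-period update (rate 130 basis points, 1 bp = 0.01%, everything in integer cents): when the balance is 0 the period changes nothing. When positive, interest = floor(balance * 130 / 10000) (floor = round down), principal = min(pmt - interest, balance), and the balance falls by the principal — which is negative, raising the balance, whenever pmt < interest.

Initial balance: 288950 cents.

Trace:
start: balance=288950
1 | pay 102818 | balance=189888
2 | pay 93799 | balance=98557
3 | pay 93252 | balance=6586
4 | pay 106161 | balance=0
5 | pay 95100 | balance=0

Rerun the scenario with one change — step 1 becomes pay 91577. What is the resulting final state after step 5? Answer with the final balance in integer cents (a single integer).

0

(re-executing from step 1 with the substitution; state before step 1: balance=288950)
1 | pay 91577 | balance=201129
2 | pay 93799 | balance=109944
3 | pay 93252 | balance=18121
4 | pay 106161 | balance=0
5 | pay 95100 | balance=0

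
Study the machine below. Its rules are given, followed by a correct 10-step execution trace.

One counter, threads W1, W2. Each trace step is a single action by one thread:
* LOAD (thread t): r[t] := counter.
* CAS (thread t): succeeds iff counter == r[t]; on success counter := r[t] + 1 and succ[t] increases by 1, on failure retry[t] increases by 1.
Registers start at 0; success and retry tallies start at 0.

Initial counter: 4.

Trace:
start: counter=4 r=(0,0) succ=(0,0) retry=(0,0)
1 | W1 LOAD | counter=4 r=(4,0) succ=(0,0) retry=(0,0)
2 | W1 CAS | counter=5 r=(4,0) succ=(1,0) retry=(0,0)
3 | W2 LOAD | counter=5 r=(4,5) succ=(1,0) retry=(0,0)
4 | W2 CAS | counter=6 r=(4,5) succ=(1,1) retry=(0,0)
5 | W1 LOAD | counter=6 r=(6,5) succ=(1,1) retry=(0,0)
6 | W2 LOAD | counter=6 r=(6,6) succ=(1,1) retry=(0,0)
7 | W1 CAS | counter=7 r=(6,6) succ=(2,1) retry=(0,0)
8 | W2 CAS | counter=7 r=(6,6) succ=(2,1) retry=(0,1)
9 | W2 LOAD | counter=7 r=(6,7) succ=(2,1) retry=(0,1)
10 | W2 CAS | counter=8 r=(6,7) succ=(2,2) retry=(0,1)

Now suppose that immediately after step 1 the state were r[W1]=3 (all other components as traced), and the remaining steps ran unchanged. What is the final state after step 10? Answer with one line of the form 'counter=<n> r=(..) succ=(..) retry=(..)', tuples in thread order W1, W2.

counter=7 r=(5,6) succ=(1,2) retry=(1,1)

state after step 1 := counter=4 r=(3,0) succ=(0,0) retry=(0,0)
2 | W1 CAS | counter=4 r=(3,0) succ=(0,0) retry=(1,0)
3 | W2 LOAD | counter=4 r=(3,4) succ=(0,0) retry=(1,0)
4 | W2 CAS | counter=5 r=(3,4) succ=(0,1) retry=(1,0)
5 | W1 LOAD | counter=5 r=(5,4) succ=(0,1) retry=(1,0)
6 | W2 LOAD | counter=5 r=(5,5) succ=(0,1) retry=(1,0)
7 | W1 CAS | counter=6 r=(5,5) succ=(1,1) retry=(1,0)
8 | W2 CAS | counter=6 r=(5,5) succ=(1,1) retry=(1,1)
9 | W2 LOAD | counter=6 r=(5,6) succ=(1,1) retry=(1,1)
10 | W2 CAS | counter=7 r=(5,6) succ=(1,2) retry=(1,1)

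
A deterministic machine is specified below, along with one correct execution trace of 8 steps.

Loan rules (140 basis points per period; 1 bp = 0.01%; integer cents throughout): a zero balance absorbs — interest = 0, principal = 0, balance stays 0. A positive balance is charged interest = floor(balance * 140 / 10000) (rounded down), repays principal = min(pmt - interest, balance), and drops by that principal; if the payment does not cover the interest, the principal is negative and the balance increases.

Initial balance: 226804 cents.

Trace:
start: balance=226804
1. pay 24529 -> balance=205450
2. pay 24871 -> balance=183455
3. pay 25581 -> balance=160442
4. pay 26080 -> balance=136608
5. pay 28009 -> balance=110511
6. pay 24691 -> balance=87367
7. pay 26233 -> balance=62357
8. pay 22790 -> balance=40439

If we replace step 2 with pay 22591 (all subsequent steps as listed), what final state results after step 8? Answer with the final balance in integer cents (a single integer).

(re-executing from step 2 with the substitution; state before step 2: balance=205450)
2. pay 22591 -> balance=185735
3. pay 25581 -> balance=162754
4. pay 26080 -> balance=138952
5. pay 28009 -> balance=112888
6. pay 24691 -> balance=89777
7. pay 26233 -> balance=64800
8. pay 22790 -> balance=42917

42917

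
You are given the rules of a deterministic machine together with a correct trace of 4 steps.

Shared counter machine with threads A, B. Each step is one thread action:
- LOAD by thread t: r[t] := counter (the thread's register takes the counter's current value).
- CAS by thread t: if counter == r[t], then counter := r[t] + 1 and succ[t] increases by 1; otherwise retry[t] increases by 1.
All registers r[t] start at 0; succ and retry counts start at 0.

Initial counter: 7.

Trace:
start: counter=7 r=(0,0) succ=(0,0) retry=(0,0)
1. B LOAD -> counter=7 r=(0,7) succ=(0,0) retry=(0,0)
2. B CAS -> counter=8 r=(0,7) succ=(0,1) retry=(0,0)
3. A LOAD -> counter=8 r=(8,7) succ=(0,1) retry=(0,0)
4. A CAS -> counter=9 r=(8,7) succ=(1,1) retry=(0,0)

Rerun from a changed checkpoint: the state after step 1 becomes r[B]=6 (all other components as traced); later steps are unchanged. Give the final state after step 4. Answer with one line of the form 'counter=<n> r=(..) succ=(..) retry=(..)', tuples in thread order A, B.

state after step 1 := counter=7 r=(0,6) succ=(0,0) retry=(0,0)
2. B CAS -> counter=7 r=(0,6) succ=(0,0) retry=(0,1)
3. A LOAD -> counter=7 r=(7,6) succ=(0,0) retry=(0,1)
4. A CAS -> counter=8 r=(7,6) succ=(1,0) retry=(0,1)

counter=8 r=(7,6) succ=(1,0) retry=(0,1)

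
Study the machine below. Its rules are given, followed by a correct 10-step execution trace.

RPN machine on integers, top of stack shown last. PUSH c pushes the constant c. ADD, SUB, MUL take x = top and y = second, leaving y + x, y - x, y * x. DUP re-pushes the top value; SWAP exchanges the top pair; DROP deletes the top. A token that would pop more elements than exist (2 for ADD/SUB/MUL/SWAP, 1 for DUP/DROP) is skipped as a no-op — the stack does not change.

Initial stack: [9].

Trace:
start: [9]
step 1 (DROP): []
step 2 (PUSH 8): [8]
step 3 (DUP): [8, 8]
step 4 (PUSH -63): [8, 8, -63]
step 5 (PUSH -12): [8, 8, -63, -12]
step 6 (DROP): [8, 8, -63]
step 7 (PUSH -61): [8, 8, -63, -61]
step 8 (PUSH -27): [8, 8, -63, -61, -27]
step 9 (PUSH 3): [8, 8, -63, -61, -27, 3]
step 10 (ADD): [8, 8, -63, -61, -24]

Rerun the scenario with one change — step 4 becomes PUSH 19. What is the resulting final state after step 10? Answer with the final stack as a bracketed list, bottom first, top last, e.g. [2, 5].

[8, 8, 19, -61, -24]

(re-executing from step 4 with the substitution; state before step 4: [8, 8])
step 4 (PUSH 19): [8, 8, 19]
step 5 (PUSH -12): [8, 8, 19, -12]
step 6 (DROP): [8, 8, 19]
step 7 (PUSH -61): [8, 8, 19, -61]
step 8 (PUSH -27): [8, 8, 19, -61, -27]
step 9 (PUSH 3): [8, 8, 19, -61, -27, 3]
step 10 (ADD): [8, 8, 19, -61, -24]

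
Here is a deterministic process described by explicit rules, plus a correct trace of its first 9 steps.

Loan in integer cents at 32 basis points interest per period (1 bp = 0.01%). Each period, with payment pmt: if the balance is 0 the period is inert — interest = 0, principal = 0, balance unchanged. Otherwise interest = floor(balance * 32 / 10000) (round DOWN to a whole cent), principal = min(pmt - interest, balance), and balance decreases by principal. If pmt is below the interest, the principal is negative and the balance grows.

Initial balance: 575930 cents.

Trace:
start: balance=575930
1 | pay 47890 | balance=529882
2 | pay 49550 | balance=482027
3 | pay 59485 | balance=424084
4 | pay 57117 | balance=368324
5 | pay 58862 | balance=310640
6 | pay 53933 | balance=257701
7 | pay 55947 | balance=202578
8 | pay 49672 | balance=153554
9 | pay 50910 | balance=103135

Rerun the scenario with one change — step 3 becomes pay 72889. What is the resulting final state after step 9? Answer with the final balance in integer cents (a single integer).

(re-executing from step 3 with the substitution; state before step 3: balance=482027)
3 | pay 72889 | balance=410680
4 | pay 57117 | balance=354877
5 | pay 58862 | balance=297150
6 | pay 53933 | balance=244167
7 | pay 55947 | balance=189001
8 | pay 49672 | balance=139933
9 | pay 50910 | balance=89470

89470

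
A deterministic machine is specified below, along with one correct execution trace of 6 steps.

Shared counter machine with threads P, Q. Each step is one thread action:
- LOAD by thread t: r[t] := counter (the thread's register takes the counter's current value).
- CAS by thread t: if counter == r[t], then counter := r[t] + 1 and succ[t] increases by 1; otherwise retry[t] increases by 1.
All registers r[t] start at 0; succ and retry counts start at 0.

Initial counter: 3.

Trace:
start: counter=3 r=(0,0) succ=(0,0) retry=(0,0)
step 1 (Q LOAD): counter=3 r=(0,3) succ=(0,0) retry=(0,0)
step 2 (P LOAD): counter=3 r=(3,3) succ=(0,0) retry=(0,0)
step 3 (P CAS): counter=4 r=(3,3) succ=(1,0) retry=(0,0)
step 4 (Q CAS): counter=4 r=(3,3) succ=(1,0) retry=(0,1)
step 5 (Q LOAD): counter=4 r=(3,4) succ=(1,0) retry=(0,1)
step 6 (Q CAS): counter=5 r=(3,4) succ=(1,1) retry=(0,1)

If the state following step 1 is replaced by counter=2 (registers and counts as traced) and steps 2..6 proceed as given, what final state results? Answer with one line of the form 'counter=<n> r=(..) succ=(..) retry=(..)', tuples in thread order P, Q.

state after step 1 := counter=2 r=(0,3) succ=(0,0) retry=(0,0)
step 2 (P LOAD): counter=2 r=(2,3) succ=(0,0) retry=(0,0)
step 3 (P CAS): counter=3 r=(2,3) succ=(1,0) retry=(0,0)
step 4 (Q CAS): counter=4 r=(2,3) succ=(1,1) retry=(0,0)
step 5 (Q LOAD): counter=4 r=(2,4) succ=(1,1) retry=(0,0)
step 6 (Q CAS): counter=5 r=(2,4) succ=(1,2) retry=(0,0)

counter=5 r=(2,4) succ=(1,2) retry=(0,0)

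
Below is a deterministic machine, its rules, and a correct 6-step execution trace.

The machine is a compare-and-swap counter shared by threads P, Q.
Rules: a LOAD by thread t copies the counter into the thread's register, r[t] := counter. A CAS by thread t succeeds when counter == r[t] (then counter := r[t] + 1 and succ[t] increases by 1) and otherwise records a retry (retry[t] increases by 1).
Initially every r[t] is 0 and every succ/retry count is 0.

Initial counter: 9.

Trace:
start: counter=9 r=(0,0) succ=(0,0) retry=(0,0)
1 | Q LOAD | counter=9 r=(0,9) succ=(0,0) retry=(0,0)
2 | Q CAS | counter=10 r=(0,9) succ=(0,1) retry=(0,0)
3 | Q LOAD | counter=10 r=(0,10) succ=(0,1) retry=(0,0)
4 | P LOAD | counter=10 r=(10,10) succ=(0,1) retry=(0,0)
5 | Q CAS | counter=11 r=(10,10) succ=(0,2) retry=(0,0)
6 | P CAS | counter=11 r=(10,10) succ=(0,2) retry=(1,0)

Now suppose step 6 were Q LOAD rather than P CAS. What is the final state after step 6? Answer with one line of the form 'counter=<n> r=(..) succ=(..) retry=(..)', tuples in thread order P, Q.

counter=11 r=(10,11) succ=(0,2) retry=(0,0)

(re-executing from step 6 with the substitution; state before step 6: counter=11 r=(10,10) succ=(0,2) retry=(0,0))
6 | Q LOAD | counter=11 r=(10,11) succ=(0,2) retry=(0,0)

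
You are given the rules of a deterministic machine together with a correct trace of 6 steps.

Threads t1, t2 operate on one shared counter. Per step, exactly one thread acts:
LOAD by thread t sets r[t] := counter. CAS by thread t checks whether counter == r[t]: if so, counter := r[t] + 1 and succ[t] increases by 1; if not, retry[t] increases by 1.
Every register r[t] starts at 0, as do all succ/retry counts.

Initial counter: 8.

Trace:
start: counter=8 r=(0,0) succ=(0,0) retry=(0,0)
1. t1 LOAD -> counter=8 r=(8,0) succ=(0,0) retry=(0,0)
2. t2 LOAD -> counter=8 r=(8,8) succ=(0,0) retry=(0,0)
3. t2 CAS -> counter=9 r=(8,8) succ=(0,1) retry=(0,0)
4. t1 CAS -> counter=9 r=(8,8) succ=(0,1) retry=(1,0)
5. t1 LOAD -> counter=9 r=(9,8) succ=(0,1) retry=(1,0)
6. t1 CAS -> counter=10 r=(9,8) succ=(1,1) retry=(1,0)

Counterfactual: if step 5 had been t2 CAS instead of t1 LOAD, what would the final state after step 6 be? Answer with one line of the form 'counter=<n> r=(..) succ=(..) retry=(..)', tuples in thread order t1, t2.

(re-executing from step 5 with the substitution; state before step 5: counter=9 r=(8,8) succ=(0,1) retry=(1,0))
5. t2 CAS -> counter=9 r=(8,8) succ=(0,1) retry=(1,1)
6. t1 CAS -> counter=9 r=(8,8) succ=(0,1) retry=(2,1)

counter=9 r=(8,8) succ=(0,1) retry=(2,1)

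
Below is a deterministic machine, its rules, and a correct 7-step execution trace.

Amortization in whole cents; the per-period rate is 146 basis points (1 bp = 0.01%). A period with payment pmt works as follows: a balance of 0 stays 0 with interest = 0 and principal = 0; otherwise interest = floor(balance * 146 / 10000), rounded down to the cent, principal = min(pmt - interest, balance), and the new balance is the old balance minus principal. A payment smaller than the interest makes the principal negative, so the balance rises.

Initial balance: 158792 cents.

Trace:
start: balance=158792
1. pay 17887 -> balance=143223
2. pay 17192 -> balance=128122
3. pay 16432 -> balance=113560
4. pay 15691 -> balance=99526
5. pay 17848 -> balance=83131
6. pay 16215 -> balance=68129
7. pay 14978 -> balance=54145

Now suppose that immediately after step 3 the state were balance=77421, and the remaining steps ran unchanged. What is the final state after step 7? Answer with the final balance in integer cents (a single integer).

state after step 3 := balance=77421
4. pay 15691 -> balance=62860
5. pay 17848 -> balance=45929
6. pay 16215 -> balance=30384
7. pay 14978 -> balance=15849

15849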